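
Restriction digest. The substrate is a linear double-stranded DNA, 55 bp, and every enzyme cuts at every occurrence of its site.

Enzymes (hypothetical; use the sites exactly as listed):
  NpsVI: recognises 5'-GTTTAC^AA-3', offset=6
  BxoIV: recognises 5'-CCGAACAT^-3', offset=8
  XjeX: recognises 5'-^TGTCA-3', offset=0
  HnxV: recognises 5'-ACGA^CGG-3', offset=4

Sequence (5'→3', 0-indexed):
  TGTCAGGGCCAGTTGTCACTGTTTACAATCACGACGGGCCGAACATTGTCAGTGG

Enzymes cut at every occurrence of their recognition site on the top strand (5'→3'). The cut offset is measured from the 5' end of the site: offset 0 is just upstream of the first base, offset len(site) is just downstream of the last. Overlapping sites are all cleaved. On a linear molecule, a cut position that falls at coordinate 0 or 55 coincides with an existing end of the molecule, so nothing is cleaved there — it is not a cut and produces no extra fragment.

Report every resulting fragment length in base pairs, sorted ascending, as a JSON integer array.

Scan for sites:
  NpsVI (GTTTACAA, off=6): starts [20] → cuts [26]
  BxoIV (CCGAACAT, off=8): starts [38] → cuts [46]
  XjeX (TGTCA, off=0): starts [0, 13, 46] → cuts [13, 46] (position 0 is a terminus of the linear molecule — no cut)
  HnxV (ACGACGG, off=4): starts [30] → cuts [34]

All cut coordinates (distinct, sorted): [13, 26, 34, 46]

Fragment lengths:
  [0,13): 13 bp
  [13,26): 13 bp
  [26,34): 8 bp
  [34,46): 12 bp
  [46,55): 9 bp

[8,9,12,13,13]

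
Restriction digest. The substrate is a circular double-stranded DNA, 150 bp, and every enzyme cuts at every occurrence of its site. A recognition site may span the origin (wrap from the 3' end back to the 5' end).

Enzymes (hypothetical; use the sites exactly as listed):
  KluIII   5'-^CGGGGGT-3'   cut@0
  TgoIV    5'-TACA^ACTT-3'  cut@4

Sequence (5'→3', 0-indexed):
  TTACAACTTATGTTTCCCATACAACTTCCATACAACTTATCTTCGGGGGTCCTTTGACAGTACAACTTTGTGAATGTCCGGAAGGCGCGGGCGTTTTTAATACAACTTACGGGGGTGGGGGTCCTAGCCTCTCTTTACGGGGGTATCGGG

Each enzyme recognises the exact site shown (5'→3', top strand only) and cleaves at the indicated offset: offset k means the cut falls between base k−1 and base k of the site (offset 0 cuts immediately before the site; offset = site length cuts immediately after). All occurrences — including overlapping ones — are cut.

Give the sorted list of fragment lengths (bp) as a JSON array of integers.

[5,9,11,18,18,21,28,40]

Scan for sites:
  KluIII CGGGGGT/0: at [43, 109, 137] ⇒ [43, 109, 137]
  TgoIV TACAACTT/4: at [1, 19, 30, 60, 100] ⇒ [5, 23, 34, 64, 104]

Pooled cuts: [5, 23, 34, 43, 64, 104, 109, 137]

Fragments:
  5→23: 18 bp
  23→34: 11 bp
  34→43: 9 bp
  43→64: 21 bp
  64→104: 40 bp
  104→109: 5 bp
  109→137: 28 bp
  137→5 (wrap): 150-137+5 = 18 bp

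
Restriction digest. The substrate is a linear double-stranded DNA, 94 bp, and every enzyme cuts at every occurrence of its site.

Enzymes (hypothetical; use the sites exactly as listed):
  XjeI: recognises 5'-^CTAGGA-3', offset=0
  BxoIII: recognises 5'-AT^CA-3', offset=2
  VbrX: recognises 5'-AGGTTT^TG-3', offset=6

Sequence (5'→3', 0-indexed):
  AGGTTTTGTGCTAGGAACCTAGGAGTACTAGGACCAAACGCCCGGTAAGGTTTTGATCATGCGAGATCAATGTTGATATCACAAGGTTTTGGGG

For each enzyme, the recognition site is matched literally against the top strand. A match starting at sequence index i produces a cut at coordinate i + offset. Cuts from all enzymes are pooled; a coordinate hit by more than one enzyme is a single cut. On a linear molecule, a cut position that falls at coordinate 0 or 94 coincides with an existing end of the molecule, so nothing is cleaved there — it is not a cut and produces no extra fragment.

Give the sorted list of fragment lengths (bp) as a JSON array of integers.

[4,4,5,6,8,9,10,10,12,26]

Site scan:
  XjeI (CTAGGA, off=0): starts [10, 18, 27] → cuts [10, 18, 27]
  BxoIII (ATCA, off=2): starts [55, 65, 77] → cuts [57, 67, 79]
  VbrX (AGGTTTTG, off=6): starts [0, 47, 83] → cuts [6, 53, 89]

Pooled cuts: [6, 10, 18, 27, 53, 57, 67, 79, 89]

Fragments:
  [0,6): 6 bp
  [6,10): 4 bp
  [10,18): 8 bp
  [18,27): 9 bp
  [27,53): 26 bp
  [53,57): 4 bp
  [57,67): 10 bp
  [67,79): 12 bp
  [79,89): 10 bp
  [89,94): 5 bp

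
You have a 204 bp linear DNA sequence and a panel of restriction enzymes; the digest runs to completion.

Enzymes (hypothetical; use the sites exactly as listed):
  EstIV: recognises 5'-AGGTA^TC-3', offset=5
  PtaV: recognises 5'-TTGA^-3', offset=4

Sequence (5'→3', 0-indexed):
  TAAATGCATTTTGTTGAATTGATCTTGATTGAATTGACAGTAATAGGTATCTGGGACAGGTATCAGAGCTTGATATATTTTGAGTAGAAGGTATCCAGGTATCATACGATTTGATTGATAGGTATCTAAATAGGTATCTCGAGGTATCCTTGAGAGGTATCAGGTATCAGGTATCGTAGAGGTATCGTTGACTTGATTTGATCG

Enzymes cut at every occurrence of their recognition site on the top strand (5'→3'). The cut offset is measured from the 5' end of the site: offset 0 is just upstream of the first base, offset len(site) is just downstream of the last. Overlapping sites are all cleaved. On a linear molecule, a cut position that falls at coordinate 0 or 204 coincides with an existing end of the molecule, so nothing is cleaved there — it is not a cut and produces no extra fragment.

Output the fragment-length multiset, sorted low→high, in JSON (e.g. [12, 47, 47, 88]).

[3,4,4,5,5,5,5,6,6,6,7,7,7,7,8,10,10,10,11,11,12,12,13,13,17]

Per-enzyme occurrences:
  EstIV (AGGTATC, off=5): starts [44, 57, 88, 96, 119, 131, 141, 154, 161, 168, 179] → cuts [49, 62, 93, 101, 124, 136, 146, 159, 166, 173, 184]
  PtaV (TTGA, off=4): starts [13, 18, 24, 28, 33, 69, 79, 110, 114, 149, 187, 192, 197] → cuts [17, 22, 28, 32, 37, 73, 83, 114, 118, 153, 191, 196, 201]

All cut coordinates (distinct, sorted): [17, 22, 28, 32, 37, 49, 62, 73, 83, 93, 101, 114, 118, 124, 136, 146, 153, 159, 166, 173, 184, 191, 196, 201]

Fragment lengths:
  [0,17): 17 bp
  [17,22): 5 bp
  [22,28): 6 bp
  [28,32): 4 bp
  [32,37): 5 bp
  [37,49): 12 bp
  [49,62): 13 bp
  [62,73): 11 bp
  [73,83): 10 bp
  [83,93): 10 bp
  [93,101): 8 bp
  [101,114): 13 bp
  [114,118): 4 bp
  [118,124): 6 bp
  [124,136): 12 bp
  [136,146): 10 bp
  [146,153): 7 bp
  [153,159): 6 bp
  [159,166): 7 bp
  [166,173): 7 bp
  [173,184): 11 bp
  [184,191): 7 bp
  [191,196): 5 bp
  [196,201): 5 bp
  [201,204): 3 bp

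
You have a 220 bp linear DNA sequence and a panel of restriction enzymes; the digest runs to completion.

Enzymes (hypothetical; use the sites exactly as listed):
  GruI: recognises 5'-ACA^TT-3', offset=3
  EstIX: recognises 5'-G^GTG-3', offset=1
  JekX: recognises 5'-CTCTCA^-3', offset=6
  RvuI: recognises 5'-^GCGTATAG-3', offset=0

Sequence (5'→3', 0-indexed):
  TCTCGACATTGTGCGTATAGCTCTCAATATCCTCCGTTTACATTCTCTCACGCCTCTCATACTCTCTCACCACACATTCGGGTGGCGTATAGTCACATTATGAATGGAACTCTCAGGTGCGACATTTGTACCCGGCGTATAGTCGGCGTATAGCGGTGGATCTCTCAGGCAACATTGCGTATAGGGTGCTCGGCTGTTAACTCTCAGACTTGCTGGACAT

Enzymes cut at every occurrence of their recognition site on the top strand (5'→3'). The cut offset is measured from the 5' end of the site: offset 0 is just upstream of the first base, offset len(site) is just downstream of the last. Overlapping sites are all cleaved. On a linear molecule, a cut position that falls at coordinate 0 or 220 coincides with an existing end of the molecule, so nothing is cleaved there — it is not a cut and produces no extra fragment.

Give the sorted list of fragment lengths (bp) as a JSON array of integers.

Per-enzyme occurrences:
  GruI ACATT/3: at [5, 39, 73, 94, 121, 171] ⇒ [8, 42, 76, 97, 124, 174]
  EstIX GGTG/1: at [80, 115, 154, 184] ⇒ [81, 116, 155, 185]
  JekX CTCTCA/6: at [20, 44, 53, 63, 109, 161, 200] ⇒ [26, 50, 59, 69, 115, 167, 206]
  RvuI GCGTATAG/0: at [12, 84, 134, 145, 176] ⇒ [12, 84, 134, 145, 176]

All cut coordinates (distinct, sorted): [8, 12, 26, 42, 50, 59, 69, 76, 81, 84, 97, 115, 116, 124, 134, 145, 155, 167, 174, 176, 185, 206]

Fragments:
  [0,8): 8 bp
  [8,12): 4 bp
  [12,26): 14 bp
  [26,42): 16 bp
  [42,50): 8 bp
  [50,59): 9 bp
  [59,69): 10 bp
  [69,76): 7 bp
  [76,81): 5 bp
  [81,84): 3 bp
  [84,97): 13 bp
  [97,115): 18 bp
  [115,116): 1 bp
  [116,124): 8 bp
  [124,134): 10 bp
  [134,145): 11 bp
  [145,155): 10 bp
  [155,167): 12 bp
  [167,174): 7 bp
  [174,176): 2 bp
  [176,185): 9 bp
  [185,206): 21 bp
  [206,220): 14 bp

[1,2,3,4,5,7,7,8,8,8,9,9,10,10,10,11,12,13,14,14,16,18,21]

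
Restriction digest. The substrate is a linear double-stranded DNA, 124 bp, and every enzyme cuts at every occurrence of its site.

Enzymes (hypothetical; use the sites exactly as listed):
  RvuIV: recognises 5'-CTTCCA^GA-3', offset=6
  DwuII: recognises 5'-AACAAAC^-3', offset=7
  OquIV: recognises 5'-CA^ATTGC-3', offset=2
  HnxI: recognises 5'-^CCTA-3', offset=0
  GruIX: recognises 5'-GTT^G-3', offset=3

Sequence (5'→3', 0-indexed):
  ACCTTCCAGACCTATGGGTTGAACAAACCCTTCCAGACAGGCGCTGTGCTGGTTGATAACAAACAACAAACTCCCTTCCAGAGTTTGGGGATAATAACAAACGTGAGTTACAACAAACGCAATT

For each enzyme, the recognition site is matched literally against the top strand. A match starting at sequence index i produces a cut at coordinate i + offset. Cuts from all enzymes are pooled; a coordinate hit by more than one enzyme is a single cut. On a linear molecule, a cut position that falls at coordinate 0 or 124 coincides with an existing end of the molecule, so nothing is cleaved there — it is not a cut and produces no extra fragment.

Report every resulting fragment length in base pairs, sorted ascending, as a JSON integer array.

[2,6,7,7,8,8,9,10,10,16,19,22]

Per-enzyme occurrences:
  RvuIV (CTTCCAGA, off=6): starts [2, 29, 74] → cuts [8, 35, 80]
  DwuII (AACAAAC, off=7): starts [21, 57, 64, 95, 111] → cuts [28, 64, 71, 102, 118]
  OquIV (CAATTGC, off=2): no sites
  HnxI (CCTA, off=0): starts [10] → cuts [10]
  GruIX (GTTG, off=3): starts [17, 51] → cuts [20, 54]

All cut coordinates (distinct, sorted): [8, 10, 20, 28, 35, 54, 64, 71, 80, 102, 118]

Fragments:
  [0,8): 8 bp
  [8,10): 2 bp
  [10,20): 10 bp
  [20,28): 8 bp
  [28,35): 7 bp
  [35,54): 19 bp
  [54,64): 10 bp
  [64,71): 7 bp
  [71,80): 9 bp
  [80,102): 22 bp
  [102,118): 16 bp
  [118,124): 6 bp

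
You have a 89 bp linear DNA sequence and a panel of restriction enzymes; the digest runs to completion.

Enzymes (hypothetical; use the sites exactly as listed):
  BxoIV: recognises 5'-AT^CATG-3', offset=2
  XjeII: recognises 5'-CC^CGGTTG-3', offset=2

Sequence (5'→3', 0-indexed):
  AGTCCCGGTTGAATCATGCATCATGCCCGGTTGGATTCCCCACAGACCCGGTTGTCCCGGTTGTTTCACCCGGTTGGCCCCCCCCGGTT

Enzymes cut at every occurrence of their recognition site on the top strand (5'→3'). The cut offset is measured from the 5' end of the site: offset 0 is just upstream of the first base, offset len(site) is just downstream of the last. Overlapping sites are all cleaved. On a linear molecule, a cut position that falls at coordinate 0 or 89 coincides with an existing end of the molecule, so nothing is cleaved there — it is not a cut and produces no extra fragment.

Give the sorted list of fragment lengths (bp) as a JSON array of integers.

Site scan:
  BxoIV ATCATG/2: at [12, 19] ⇒ [14, 21]
  XjeII CCCGGTTG/2: at [3, 25, 46, 55, 68] ⇒ [5, 27, 48, 57, 70]

All cut coordinates (distinct, sorted): [5, 14, 21, 27, 48, 57, 70]

Fragments:
  [0,5): 5 bp
  [5,14): 9 bp
  [14,21): 7 bp
  [21,27): 6 bp
  [27,48): 21 bp
  [48,57): 9 bp
  [57,70): 13 bp
  [70,89): 19 bp

[5,6,7,9,9,13,19,21]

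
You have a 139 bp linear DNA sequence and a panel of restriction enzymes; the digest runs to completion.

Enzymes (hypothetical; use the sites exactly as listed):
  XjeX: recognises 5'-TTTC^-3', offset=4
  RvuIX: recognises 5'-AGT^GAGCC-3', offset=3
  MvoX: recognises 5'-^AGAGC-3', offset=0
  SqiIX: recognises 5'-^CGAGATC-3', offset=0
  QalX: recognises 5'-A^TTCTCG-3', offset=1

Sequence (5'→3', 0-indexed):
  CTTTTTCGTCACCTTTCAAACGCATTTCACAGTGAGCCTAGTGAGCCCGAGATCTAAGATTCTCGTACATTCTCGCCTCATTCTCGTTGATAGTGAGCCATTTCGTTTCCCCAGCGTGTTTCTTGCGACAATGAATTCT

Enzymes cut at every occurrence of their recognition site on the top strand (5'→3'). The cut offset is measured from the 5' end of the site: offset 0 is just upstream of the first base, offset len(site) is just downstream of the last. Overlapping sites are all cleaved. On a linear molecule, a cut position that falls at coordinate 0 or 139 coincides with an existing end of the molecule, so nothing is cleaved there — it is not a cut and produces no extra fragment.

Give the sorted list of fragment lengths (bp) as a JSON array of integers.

[5,5,5,7,9,10,10,10,11,11,12,13,14,17]

Scan for sites:
  XjeX (TTTC, off=4): starts [3, 13, 24, 100, 105, 118] → cuts [7, 17, 28, 104, 109, 122]
  RvuIX (AGTGAGCC, off=3): starts [30, 39, 91] → cuts [33, 42, 94]
  MvoX (AGAGC, off=0): no sites
  SqiIX (CGAGATC, off=0): starts [47] → cuts [47]
  QalX (ATTCTCG, off=1): starts [58, 68, 79] → cuts [59, 69, 80]

Pooled cuts: [7, 17, 28, 33, 42, 47, 59, 69, 80, 94, 104, 109, 122]

Fragment lengths:
  [0,7): 7 bp
  [7,17): 10 bp
  [17,28): 11 bp
  [28,33): 5 bp
  [33,42): 9 bp
  [42,47): 5 bp
  [47,59): 12 bp
  [59,69): 10 bp
  [69,80): 11 bp
  [80,94): 14 bp
  [94,104): 10 bp
  [104,109): 5 bp
  [109,122): 13 bp
  [122,139): 17 bp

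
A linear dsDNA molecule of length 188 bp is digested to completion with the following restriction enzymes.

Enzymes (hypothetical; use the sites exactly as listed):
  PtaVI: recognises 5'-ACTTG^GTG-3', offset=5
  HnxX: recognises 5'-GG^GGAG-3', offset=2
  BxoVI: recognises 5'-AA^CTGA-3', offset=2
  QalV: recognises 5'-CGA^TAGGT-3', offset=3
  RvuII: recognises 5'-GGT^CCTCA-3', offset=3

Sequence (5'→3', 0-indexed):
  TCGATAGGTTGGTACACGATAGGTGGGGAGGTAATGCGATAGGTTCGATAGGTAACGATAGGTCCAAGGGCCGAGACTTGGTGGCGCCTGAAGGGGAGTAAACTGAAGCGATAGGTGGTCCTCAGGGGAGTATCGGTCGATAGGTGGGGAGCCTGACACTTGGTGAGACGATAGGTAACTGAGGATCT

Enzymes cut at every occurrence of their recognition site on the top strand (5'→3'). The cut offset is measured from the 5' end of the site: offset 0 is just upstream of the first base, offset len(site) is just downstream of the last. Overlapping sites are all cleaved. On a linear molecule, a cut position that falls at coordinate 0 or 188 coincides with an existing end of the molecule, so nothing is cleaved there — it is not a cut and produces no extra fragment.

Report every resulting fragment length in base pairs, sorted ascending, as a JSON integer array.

[4,7,7,7,7,8,8,9,9,9,10,10,13,14,14,15,15,22]

Per-enzyme occurrences:
  PtaVI (ACTTGGTG, off=5): starts [75, 157] → cuts [80, 162]
  HnxX (GGGGAG, off=2): starts [24, 92, 124, 145] → cuts [26, 94, 126, 147]
  BxoVI (AACTGA, off=2): starts [100, 176] → cuts [102, 178]
  QalV (CGATAGGT, off=3): starts [1, 16, 36, 45, 55, 108, 137, 168] → cuts [4, 19, 39, 48, 58, 111, 140, 171]
  RvuII (GGTCCTCA, off=3): starts [116] → cuts [119]

All cut coordinates (distinct, sorted): [4, 19, 26, 39, 48, 58, 80, 94, 102, 111, 119, 126, 140, 147, 162, 171, 178]

Fragment lengths:
  [0,4): 4 bp
  [4,19): 15 bp
  [19,26): 7 bp
  [26,39): 13 bp
  [39,48): 9 bp
  [48,58): 10 bp
  [58,80): 22 bp
  [80,94): 14 bp
  [94,102): 8 bp
  [102,111): 9 bp
  [111,119): 8 bp
  [119,126): 7 bp
  [126,140): 14 bp
  [140,147): 7 bp
  [147,162): 15 bp
  [162,171): 9 bp
  [171,178): 7 bp
  [178,188): 10 bp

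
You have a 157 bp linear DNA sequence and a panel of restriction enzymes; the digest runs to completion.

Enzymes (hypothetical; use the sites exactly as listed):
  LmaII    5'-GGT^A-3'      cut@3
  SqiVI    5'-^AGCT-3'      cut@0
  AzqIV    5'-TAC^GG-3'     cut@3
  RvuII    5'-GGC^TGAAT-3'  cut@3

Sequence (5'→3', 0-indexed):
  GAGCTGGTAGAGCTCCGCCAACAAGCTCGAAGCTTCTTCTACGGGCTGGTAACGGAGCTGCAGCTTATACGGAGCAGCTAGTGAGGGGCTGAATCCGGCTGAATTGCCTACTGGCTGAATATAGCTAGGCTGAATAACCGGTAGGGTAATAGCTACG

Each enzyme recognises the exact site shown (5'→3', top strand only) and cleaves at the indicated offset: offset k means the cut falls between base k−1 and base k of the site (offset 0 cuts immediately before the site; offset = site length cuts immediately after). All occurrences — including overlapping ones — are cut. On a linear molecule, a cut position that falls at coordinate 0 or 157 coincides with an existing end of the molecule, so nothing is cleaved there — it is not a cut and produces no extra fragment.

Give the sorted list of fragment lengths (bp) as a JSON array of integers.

[1,2,3,5,5,5,6,7,7,7,7,8,8,9,10,12,12,13,14,16]

Site scan:
  LmaII GGTA/3: at [5, 47, 139, 144] ⇒ [8, 50, 142, 147]
  SqiVI AGCT/0: at [1, 10, 23, 30, 55, 61, 75, 122, 150] ⇒ [1, 10, 23, 30, 55, 61, 75, 122, 150]
  AzqIV TACGG/3: at [39, 67] ⇒ [42, 70]
  RvuII GGCTGAAT/3: at [86, 96, 112, 127] ⇒ [89, 99, 115, 130]

All cut coordinates (distinct, sorted): [1, 8, 10, 23, 30, 42, 50, 55, 61, 70, 75, 89, 99, 115, 122, 130, 142, 147, 150]

Fragments:
  [0,1): 1 bp
  [1,8): 7 bp
  [8,10): 2 bp
  [10,23): 13 bp
  [23,30): 7 bp
  [30,42): 12 bp
  [42,50): 8 bp
  [50,55): 5 bp
  [55,61): 6 bp
  [61,70): 9 bp
  [70,75): 5 bp
  [75,89): 14 bp
  [89,99): 10 bp
  [99,115): 16 bp
  [115,122): 7 bp
  [122,130): 8 bp
  [130,142): 12 bp
  [142,147): 5 bp
  [147,150): 3 bp
  [150,157): 7 bp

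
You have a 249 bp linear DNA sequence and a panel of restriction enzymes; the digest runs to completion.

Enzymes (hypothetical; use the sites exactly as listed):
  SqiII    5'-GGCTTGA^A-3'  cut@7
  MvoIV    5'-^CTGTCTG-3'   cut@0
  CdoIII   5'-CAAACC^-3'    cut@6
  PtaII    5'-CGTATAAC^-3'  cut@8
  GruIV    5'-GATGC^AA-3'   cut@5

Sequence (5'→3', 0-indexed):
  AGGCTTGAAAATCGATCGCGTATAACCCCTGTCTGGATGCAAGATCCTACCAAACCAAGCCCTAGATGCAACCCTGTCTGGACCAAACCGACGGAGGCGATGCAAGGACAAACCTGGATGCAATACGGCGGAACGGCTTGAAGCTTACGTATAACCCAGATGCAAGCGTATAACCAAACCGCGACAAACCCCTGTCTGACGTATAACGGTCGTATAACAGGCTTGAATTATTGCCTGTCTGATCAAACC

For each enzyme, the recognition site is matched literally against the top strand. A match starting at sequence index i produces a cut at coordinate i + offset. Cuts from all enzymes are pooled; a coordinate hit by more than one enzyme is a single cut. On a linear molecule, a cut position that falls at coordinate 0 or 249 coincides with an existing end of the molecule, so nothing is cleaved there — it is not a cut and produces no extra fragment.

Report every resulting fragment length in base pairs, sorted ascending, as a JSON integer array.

[1,2,4,6,7,8,8,8,8,10,11,11,11,12,13,14,14,15,16,16,16,18,20]

Site scan:
  SqiII (GGCTTGAA, off=7): starts [1, 134, 219] → cuts [8, 141, 226]
  MvoIV (CTGTCTG, off=0): starts [28, 73, 191, 234] → cuts [28, 73, 191, 234]
  CdoIII (CAAACC, off=6): starts [50, 83, 108, 174, 184, 243] → cuts [56, 89, 114, 180, 190] (position 249 is a terminus of the linear molecule — no cut)
  PtaII (CGTATAAC, off=8): starts [18, 147, 166, 199, 210] → cuts [26, 155, 174, 207, 218]
  GruIV (GATGCAA, off=5): starts [35, 64, 98, 116, 158] → cuts [40, 69, 103, 121, 163]

All cut coordinates (distinct, sorted): [8, 26, 28, 40, 56, 69, 73, 89, 103, 114, 121, 141, 155, 163, 174, 180, 190, 191, 207, 218, 226, 234]

Fragments:
  [0,8): 8 bp
  [8,26): 18 bp
  [26,28): 2 bp
  [28,40): 12 bp
  [40,56): 16 bp
  [56,69): 13 bp
  [69,73): 4 bp
  [73,89): 16 bp
  [89,103): 14 bp
  [103,114): 11 bp
  [114,121): 7 bp
  [121,141): 20 bp
  [141,155): 14 bp
  [155,163): 8 bp
  [163,174): 11 bp
  [174,180): 6 bp
  [180,190): 10 bp
  [190,191): 1 bp
  [191,207): 16 bp
  [207,218): 11 bp
  [218,226): 8 bp
  [226,234): 8 bp
  [234,249): 15 bp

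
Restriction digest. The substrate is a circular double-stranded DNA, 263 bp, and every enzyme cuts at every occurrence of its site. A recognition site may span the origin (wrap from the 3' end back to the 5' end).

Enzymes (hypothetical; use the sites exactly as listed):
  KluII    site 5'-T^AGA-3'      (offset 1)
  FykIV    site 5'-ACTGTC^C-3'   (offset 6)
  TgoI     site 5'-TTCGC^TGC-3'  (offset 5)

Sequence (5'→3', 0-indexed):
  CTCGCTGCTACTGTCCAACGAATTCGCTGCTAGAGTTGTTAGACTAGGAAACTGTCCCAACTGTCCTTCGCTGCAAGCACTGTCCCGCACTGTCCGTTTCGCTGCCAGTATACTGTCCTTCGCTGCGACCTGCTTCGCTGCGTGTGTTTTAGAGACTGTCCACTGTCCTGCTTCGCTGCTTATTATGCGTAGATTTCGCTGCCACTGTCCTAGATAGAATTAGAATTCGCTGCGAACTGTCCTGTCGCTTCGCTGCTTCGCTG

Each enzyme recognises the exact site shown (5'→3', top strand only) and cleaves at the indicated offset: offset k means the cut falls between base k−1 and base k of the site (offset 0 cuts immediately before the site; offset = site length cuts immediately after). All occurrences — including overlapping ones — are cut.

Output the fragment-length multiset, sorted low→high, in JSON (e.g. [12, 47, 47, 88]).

[2,4,4,6,6,6,7,8,8,9,9,9,9,9,10,10,10,11,12,12,12,13,14,15,15,16,17]

Scan for sites:
  KluII (TAGA, off=1): starts [30, 39, 149, 189, 210, 214, 220] → cuts [31, 40, 150, 190, 211, 215, 221]
  FykIV (ACTGTCC, off=6): starts [9, 50, 59, 78, 88, 111, 154, 161, 203, 235] → cuts [15, 56, 65, 84, 94, 117, 160, 167, 209, 241]
  TgoI (TTCGCTGC, off=5): starts [22, 66, 97, 118, 133, 171, 194, 225, 248, 256] → cuts [27, 71, 102, 123, 138, 176, 199, 230, 253, 261]

All cut coordinates (distinct, sorted): [15, 27, 31, 40, 56, 65, 71, 84, 94, 102, 117, 123, 138, 150, 160, 167, 176, 190, 199, 209, 211, 215, 221, 230, 241, 253, 261]

Fragments:
  15→27: 12 bp
  27→31: 4 bp
  31→40: 9 bp
  40→56: 16 bp
  56→65: 9 bp
  65→71: 6 bp
  71→84: 13 bp
  84→94: 10 bp
  94→102: 8 bp
  102→117: 15 bp
  117→123: 6 bp
  123→138: 15 bp
  138→150: 12 bp
  150→160: 10 bp
  160→167: 7 bp
  167→176: 9 bp
  176→190: 14 bp
  190→199: 9 bp
  199→209: 10 bp
  209→211: 2 bp
  211→215: 4 bp
  215→221: 6 bp
  221→230: 9 bp
  230→241: 11 bp
  241→253: 12 bp
  253→261: 8 bp
  261→15 (wrap): 263-261+15 = 17 bp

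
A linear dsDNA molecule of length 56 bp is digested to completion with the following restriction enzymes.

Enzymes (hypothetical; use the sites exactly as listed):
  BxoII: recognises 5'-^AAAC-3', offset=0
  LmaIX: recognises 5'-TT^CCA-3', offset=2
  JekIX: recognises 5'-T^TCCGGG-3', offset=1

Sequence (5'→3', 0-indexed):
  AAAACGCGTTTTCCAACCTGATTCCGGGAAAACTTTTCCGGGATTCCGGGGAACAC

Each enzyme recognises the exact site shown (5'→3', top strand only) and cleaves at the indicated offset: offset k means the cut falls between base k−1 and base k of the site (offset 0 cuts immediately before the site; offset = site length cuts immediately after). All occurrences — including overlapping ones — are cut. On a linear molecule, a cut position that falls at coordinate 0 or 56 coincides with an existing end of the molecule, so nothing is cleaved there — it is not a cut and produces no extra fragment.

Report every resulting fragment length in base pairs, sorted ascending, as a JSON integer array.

[1,7,7,8,10,11,12]

Site scan:
  BxoII (AAAC, off=0): starts [1, 29] → cuts [1, 29]
  LmaIX (TTCCA, off=2): starts [10] → cuts [12]
  JekIX (TTCCGGG, off=1): starts [21, 35, 43] → cuts [22, 36, 44]

All cut coordinates (distinct, sorted): [1, 12, 22, 29, 36, 44]

Fragments:
  [0,1): 1 bp
  [1,12): 11 bp
  [12,22): 10 bp
  [22,29): 7 bp
  [29,36): 7 bp
  [36,44): 8 bp
  [44,56): 12 bp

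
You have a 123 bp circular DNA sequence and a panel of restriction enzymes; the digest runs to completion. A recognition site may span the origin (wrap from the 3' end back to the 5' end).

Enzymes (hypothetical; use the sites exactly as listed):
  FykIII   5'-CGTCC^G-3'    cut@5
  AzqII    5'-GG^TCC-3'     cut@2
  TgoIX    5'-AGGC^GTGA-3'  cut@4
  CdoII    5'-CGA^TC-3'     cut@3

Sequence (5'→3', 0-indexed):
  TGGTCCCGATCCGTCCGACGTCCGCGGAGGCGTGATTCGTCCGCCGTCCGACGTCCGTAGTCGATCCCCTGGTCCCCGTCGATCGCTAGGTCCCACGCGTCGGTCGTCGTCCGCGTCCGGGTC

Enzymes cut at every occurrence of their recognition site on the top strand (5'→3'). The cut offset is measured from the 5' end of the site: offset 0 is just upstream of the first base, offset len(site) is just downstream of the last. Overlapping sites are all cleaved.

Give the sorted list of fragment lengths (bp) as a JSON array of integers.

[6,6,7,7,7,7,8,8,8,8,8,10,11,22]

Site scan:
  FykIII CGTCCG/5: at [11, 18, 37, 44, 51, 107, 113] ⇒ [16, 23, 42, 49, 56, 112, 118]
  AzqII GGTCC/2: at [1, 70, 88] ⇒ [3, 72, 90]
  TgoIX AGGCGTGA/4: at [27] ⇒ [31]
  CdoII CGATC/3: at [6, 61, 79] ⇒ [9, 64, 82]

All cut coordinates (distinct, sorted): [3, 9, 16, 23, 31, 42, 49, 56, 64, 72, 82, 90, 112, 118]

Fragments:
  3→9: 6 bp
  9→16: 7 bp
  16→23: 7 bp
  23→31: 8 bp
  31→42: 11 bp
  42→49: 7 bp
  49→56: 7 bp
  56→64: 8 bp
  64→72: 8 bp
  72→82: 10 bp
  82→90: 8 bp
  90→112: 22 bp
  112→118: 6 bp
  118→3 (wrap): 123-118+3 = 8 bp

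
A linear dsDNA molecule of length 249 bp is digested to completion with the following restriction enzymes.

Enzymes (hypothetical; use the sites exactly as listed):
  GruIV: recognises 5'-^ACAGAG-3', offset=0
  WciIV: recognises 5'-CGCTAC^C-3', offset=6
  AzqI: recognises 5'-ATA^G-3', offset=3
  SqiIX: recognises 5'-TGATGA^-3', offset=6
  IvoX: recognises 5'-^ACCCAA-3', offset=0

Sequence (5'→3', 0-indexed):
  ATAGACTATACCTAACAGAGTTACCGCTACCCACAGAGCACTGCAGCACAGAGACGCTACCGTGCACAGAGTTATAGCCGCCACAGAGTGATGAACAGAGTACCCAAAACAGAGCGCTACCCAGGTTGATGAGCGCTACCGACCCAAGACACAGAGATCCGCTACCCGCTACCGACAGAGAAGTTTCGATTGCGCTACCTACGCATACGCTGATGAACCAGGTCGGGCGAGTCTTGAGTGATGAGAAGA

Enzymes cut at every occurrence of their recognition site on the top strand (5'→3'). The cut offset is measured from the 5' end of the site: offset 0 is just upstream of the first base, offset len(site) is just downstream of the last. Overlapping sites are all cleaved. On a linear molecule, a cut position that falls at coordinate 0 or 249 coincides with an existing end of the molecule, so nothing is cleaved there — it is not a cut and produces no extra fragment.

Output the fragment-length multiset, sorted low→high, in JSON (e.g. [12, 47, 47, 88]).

[2,2,2,3,5,5,6,7,7,7,7,9,11,11,12,12,12,13,15,15,16,18,24,28]

Scan for sites:
  GruIV ACAGAG/0: at [14, 32, 47, 65, 82, 94, 108, 150, 174] ⇒ [14, 32, 47, 65, 82, 94, 108, 150, 174]
  WciIV CGCTACC/6: at [24, 54, 114, 133, 159, 166, 192] ⇒ [30, 60, 120, 139, 165, 172, 198]
  AzqI ATAG/3: at [0, 73] ⇒ [3, 76]
  SqiIX TGATGA/6: at [88, 126, 210, 238] ⇒ [94, 132, 216, 244]
  IvoX ACCCAA/0: at [101, 141] ⇒ [101, 141]

Pooled cuts: [3, 14, 30, 32, 47, 60, 65, 76, 82, 94, 101, 108, 120, 132, 139, 141, 150, 165, 172, 174, 198, 216, 244]

Fragment lengths:
  [0,3): 3 bp
  [3,14): 11 bp
  [14,30): 16 bp
  [30,32): 2 bp
  [32,47): 15 bp
  [47,60): 13 bp
  [60,65): 5 bp
  [65,76): 11 bp
  [76,82): 6 bp
  [82,94): 12 bp
  [94,101): 7 bp
  [101,108): 7 bp
  [108,120): 12 bp
  [120,132): 12 bp
  [132,139): 7 bp
  [139,141): 2 bp
  [141,150): 9 bp
  [150,165): 15 bp
  [165,172): 7 bp
  [172,174): 2 bp
  [174,198): 24 bp
  [198,216): 18 bp
  [216,244): 28 bp
  [244,249): 5 bp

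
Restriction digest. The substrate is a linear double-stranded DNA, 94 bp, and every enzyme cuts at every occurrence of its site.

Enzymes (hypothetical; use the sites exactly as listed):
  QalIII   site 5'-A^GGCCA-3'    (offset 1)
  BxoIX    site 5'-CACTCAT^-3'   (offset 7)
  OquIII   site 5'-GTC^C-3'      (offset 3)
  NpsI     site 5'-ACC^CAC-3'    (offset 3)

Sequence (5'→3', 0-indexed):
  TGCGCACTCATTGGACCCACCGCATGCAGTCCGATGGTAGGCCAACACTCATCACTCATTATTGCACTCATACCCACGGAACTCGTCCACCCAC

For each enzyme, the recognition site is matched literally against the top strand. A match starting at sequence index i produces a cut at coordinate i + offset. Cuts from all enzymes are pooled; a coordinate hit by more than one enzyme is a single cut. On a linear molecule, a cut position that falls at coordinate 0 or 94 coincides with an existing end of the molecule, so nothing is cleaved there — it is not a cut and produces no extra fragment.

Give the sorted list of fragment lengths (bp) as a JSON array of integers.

[3,3,4,6,7,8,11,12,13,13,14]

Scan for sites:
  QalIII AGGCCA/1: at [38] ⇒ [39]
  BxoIX CACTCAT/7: at [4, 45, 52, 64] ⇒ [11, 52, 59, 71]
  OquIII GTCC/3: at [28, 84] ⇒ [31, 87]
  NpsI ACCCAC/3: at [14, 71, 88] ⇒ [17, 74, 91]

All cut coordinates (distinct, sorted): [11, 17, 31, 39, 52, 59, 71, 74, 87, 91]

Fragments:
  [0,11): 11 bp
  [11,17): 6 bp
  [17,31): 14 bp
  [31,39): 8 bp
  [39,52): 13 bp
  [52,59): 7 bp
  [59,71): 12 bp
  [71,74): 3 bp
  [74,87): 13 bp
  [87,91): 4 bp
  [91,94): 3 bp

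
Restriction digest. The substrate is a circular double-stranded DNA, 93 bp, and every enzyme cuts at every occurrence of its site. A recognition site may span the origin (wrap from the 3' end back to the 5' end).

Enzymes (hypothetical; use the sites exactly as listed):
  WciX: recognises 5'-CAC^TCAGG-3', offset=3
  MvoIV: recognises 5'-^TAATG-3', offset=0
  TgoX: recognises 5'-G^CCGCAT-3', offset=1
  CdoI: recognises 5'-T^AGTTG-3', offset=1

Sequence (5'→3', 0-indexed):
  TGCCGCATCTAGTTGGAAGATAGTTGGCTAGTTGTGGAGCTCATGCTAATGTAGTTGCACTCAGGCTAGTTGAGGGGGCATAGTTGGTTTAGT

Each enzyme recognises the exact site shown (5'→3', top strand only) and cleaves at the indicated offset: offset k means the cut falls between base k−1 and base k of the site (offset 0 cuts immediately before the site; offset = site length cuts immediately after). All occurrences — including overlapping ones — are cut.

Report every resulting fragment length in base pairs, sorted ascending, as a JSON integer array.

[5,6,7,8,8,8,9,11,14,17]

Per-enzyme occurrences:
  WciX CACTCAGG/3: at [57] ⇒ [60]
  MvoIV TAATG/0: at [46] ⇒ [46]
  TgoX GCCGCAT/1: at [1] ⇒ [2]
  CdoI TAGTTG/1: at [9, 20, 28, 51, 66, 80, 89] ⇒ [10, 21, 29, 52, 67, 81, 90]

Pooled cuts: [2, 10, 21, 29, 46, 52, 60, 67, 81, 90]

Fragment lengths:
  2→10: 8 bp
  10→21: 11 bp
  21→29: 8 bp
  29→46: 17 bp
  46→52: 6 bp
  52→60: 8 bp
  60→67: 7 bp
  67→81: 14 bp
  81→90: 9 bp
  90→2 (wrap): 93-90+2 = 5 bp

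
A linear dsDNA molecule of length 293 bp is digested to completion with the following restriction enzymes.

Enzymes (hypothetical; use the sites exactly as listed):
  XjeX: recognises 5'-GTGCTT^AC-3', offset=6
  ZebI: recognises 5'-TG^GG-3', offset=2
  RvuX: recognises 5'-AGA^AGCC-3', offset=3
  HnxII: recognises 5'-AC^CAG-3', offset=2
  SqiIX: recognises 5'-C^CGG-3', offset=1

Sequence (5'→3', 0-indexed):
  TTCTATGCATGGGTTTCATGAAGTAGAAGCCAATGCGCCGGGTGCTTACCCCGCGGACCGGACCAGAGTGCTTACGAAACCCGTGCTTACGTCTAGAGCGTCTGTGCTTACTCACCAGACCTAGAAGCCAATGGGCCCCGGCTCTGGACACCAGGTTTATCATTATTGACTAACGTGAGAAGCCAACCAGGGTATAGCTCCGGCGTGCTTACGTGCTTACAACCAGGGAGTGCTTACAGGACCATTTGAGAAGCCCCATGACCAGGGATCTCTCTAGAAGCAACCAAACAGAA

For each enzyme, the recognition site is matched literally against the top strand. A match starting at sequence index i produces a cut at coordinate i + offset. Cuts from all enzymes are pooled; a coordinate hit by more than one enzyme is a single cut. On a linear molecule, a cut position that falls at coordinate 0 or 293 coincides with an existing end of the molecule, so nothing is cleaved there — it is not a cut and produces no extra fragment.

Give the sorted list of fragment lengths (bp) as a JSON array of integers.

Scan for sites:
  XjeX (GTGCTTAC, off=6): starts [41, 67, 82, 103, 204, 212, 229] → cuts [47, 73, 88, 109, 210, 218, 235]
  ZebI (TGGG, off=2): starts [9, 131] → cuts [11, 133]
  RvuX (AGAAGCC, off=3): starts [24, 122, 177, 248] → cuts [27, 125, 180, 251]
  HnxII (ACCAG, off=2): starts [61, 113, 149, 185, 221, 260] → cuts [63, 115, 151, 187, 223, 262]
  SqiIX (CCGG, off=1): starts [37, 57, 137, 199] → cuts [38, 58, 138, 200]

All cut coordinates (distinct, sorted): [11, 27, 38, 47, 58, 63, 73, 88, 109, 115, 125, 133, 138, 151, 180, 187, 200, 210, 218, 223, 235, 251, 262]

Fragment lengths:
  [0,11): 11 bp
  [11,27): 16 bp
  [27,38): 11 bp
  [38,47): 9 bp
  [47,58): 11 bp
  [58,63): 5 bp
  [63,73): 10 bp
  [73,88): 15 bp
  [88,109): 21 bp
  [109,115): 6 bp
  [115,125): 10 bp
  [125,133): 8 bp
  [133,138): 5 bp
  [138,151): 13 bp
  [151,180): 29 bp
  [180,187): 7 bp
  [187,200): 13 bp
  [200,210): 10 bp
  [210,218): 8 bp
  [218,223): 5 bp
  [223,235): 12 bp
  [235,251): 16 bp
  [251,262): 11 bp
  [262,293): 31 bp

[5,5,5,6,7,8,8,9,10,10,10,11,11,11,11,12,13,13,15,16,16,21,29,31]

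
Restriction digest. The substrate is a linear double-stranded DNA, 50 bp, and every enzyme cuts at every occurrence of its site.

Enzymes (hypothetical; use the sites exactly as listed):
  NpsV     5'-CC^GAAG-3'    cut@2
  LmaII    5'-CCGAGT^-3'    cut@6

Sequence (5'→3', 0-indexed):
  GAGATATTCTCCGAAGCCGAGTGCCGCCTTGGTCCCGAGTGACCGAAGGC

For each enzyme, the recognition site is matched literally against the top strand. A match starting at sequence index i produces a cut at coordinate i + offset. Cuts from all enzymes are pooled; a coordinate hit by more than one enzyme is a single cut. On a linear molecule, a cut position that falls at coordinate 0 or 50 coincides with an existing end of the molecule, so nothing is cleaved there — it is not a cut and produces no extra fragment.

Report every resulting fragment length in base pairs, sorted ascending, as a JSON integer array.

Scan for sites:
  NpsV (CCGAAG, off=2): starts [10, 42] → cuts [12, 44]
  LmaII (CCGAGT, off=6): starts [16, 34] → cuts [22, 40]

Pooled cuts: [12, 22, 40, 44]

Fragments:
  [0,12): 12 bp
  [12,22): 10 bp
  [22,40): 18 bp
  [40,44): 4 bp
  [44,50): 6 bp

[4,6,10,12,18]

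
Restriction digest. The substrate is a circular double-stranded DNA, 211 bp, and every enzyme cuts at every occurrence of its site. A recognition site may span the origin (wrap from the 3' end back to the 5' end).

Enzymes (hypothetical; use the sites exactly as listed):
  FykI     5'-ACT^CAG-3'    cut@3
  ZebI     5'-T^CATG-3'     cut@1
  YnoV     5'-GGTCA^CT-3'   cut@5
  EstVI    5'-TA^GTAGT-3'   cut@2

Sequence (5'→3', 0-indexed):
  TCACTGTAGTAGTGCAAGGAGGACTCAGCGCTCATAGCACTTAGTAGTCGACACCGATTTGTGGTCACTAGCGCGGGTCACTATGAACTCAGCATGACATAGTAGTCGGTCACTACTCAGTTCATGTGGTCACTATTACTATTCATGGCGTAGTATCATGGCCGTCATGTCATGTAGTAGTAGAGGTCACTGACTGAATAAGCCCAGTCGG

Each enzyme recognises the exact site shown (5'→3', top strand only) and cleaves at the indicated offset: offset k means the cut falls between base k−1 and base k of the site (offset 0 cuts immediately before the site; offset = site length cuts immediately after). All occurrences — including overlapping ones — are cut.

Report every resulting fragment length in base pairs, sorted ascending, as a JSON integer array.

[5,5,5,5,6,9,9,10,11,11,12,13,13,13,17,18,24,25]

Site scan:
  FykI ACTCAG/3: at [22, 86, 114] ⇒ [25, 89, 117]
  ZebI TCATG/1: at [121, 142, 155, 164, 169] ⇒ [122, 143, 156, 165, 170]
  YnoV GGTCACT/5: at [62, 75, 107, 127, 184, 209] ⇒ [3, 67, 80, 112, 132, 189]
  EstVI TAGTAGT/2: at [6, 41, 99, 174] ⇒ [8, 43, 101, 176]

All cut coordinates (distinct, sorted): [3, 8, 25, 43, 67, 80, 89, 101, 112, 117, 122, 132, 143, 156, 165, 170, 176, 189]

Fragment lengths:
  3→8: 5 bp
  8→25: 17 bp
  25→43: 18 bp
  43→67: 24 bp
  67→80: 13 bp
  80→89: 9 bp
  89→101: 12 bp
  101→112: 11 bp
  112→117: 5 bp
  117→122: 5 bp
  122→132: 10 bp
  132→143: 11 bp
  143→156: 13 bp
  156→165: 9 bp
  165→170: 5 bp
  170→176: 6 bp
  176→189: 13 bp
  189→3 (wrap): 211-189+3 = 25 bp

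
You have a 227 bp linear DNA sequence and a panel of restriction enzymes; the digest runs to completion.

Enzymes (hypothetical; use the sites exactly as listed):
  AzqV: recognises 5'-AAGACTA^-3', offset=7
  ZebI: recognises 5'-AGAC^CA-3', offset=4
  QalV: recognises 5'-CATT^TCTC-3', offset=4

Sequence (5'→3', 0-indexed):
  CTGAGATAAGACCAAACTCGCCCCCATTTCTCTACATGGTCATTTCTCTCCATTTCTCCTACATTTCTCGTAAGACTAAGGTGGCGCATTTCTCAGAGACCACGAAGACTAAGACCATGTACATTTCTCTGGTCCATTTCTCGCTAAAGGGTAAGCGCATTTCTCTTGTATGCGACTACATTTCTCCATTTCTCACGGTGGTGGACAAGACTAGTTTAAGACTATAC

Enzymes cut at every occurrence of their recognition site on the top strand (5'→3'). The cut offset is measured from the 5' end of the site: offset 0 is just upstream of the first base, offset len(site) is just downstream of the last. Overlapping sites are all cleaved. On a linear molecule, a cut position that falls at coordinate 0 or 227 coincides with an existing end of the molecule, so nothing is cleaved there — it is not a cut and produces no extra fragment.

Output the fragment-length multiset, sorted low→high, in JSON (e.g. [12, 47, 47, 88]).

Scan for sites:
  AzqV (AAGACTA, off=7): starts [71, 104, 206, 217] → cuts [78, 111, 213, 224]
  ZebI (AGACCA, off=4): starts [8, 96, 111] → cuts [12, 100, 115]
  QalV (CATTTCTC, off=4): starts [24, 40, 50, 61, 86, 121, 134, 157, 178, 186] → cuts [28, 44, 54, 65, 90, 125, 138, 161, 182, 190]

Pooled cuts: [12, 28, 44, 54, 65, 78, 90, 100, 111, 115, 125, 138, 161, 182, 190, 213, 224]

Fragments:
  [0,12): 12 bp
  [12,28): 16 bp
  [28,44): 16 bp
  [44,54): 10 bp
  [54,65): 11 bp
  [65,78): 13 bp
  [78,90): 12 bp
  [90,100): 10 bp
  [100,111): 11 bp
  [111,115): 4 bp
  [115,125): 10 bp
  [125,138): 13 bp
  [138,161): 23 bp
  [161,182): 21 bp
  [182,190): 8 bp
  [190,213): 23 bp
  [213,224): 11 bp
  [224,227): 3 bp

[3,4,8,10,10,10,11,11,11,12,12,13,13,16,16,21,23,23]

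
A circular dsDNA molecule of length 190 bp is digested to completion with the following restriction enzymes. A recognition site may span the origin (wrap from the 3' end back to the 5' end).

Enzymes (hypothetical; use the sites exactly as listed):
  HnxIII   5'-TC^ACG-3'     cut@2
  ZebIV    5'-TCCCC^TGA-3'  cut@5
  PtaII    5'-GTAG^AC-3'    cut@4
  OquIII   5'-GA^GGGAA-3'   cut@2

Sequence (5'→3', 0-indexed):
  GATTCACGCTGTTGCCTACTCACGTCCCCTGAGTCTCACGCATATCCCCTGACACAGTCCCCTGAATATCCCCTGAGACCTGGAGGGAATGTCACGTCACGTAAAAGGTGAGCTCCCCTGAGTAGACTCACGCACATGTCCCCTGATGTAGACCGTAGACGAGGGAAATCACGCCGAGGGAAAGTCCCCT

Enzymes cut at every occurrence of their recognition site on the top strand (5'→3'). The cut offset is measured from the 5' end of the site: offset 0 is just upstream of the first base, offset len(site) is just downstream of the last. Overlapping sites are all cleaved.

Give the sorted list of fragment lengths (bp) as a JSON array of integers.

[4,4,5,6,7,7,7,8,8,8,8,9,11,11,12,12,13,14,16,20]

Per-enzyme occurrences:
  HnxIII (TCACG, off=2): starts [3, 19, 35, 91, 96, 127, 168] → cuts [5, 21, 37, 93, 98, 129, 170]
  ZebIV (TCCCCTGA, off=5): starts [24, 44, 57, 68, 113, 138, 184] → cuts [29, 49, 62, 73, 118, 143, 189]
  PtaII (GTAGAC, off=4): starts [121, 147, 154] → cuts [125, 151, 158]
  OquIII (GAGGGAA, off=2): starts [82, 160, 175] → cuts [84, 162, 177]

All cut coordinates (distinct, sorted): [5, 21, 29, 37, 49, 62, 73, 84, 93, 98, 118, 125, 129, 143, 151, 158, 162, 170, 177, 189]

Fragments:
  5→21: 16 bp
  21→29: 8 bp
  29→37: 8 bp
  37→49: 12 bp
  49→62: 13 bp
  62→73: 11 bp
  73→84: 11 bp
  84→93: 9 bp
  93→98: 5 bp
  98→118: 20 bp
  118→125: 7 bp
  125→129: 4 bp
  129→143: 14 bp
  143→151: 8 bp
  151→158: 7 bp
  158→162: 4 bp
  162→170: 8 bp
  170→177: 7 bp
  177→189: 12 bp
  189→5 (wrap): 190-189+5 = 6 bp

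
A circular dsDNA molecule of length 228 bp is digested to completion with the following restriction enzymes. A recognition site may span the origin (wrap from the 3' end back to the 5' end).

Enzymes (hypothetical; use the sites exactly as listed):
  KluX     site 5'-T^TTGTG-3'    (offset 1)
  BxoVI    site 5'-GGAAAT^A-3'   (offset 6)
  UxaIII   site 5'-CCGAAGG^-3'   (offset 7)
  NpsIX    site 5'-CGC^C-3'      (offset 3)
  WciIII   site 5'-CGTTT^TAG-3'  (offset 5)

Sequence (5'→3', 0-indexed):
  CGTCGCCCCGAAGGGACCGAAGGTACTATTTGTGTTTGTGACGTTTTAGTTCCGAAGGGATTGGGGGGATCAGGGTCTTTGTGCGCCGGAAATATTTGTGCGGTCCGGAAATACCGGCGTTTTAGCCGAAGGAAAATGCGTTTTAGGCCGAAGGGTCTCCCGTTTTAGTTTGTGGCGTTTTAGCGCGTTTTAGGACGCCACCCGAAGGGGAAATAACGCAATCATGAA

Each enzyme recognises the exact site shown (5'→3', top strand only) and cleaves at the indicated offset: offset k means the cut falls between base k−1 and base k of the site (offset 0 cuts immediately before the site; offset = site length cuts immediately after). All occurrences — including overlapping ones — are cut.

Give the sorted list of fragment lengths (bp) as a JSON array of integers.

Scan for sites:
  KluX TTTGTG/1: at [28, 34, 77, 94, 168] ⇒ [29, 35, 78, 95, 169]
  BxoVI GGAAATA/6: at [87, 106, 208] ⇒ [93, 112, 214]
  UxaIII CCGAAGG/7: at [7, 16, 51, 125, 147, 201] ⇒ [14, 23, 58, 132, 154, 208]
  NpsIX CGCC/3: at [3, 83, 195] ⇒ [6, 86, 198]
  WciIII CGTTTTAG/5: at [41, 117, 138, 160, 175, 185] ⇒ [46, 122, 143, 165, 180, 190]

All cut coordinates (distinct, sorted): [6, 14, 23, 29, 35, 46, 58, 78, 86, 93, 95, 112, 122, 132, 143, 154, 165, 169, 180, 190, 198, 208, 214]

Fragments:
  6→14: 8 bp
  14→23: 9 bp
  23→29: 6 bp
  29→35: 6 bp
  35→46: 11 bp
  46→58: 12 bp
  58→78: 20 bp
  78→86: 8 bp
  86→93: 7 bp
  93→95: 2 bp
  95→112: 17 bp
  112→122: 10 bp
  122→132: 10 bp
  132→143: 11 bp
  143→154: 11 bp
  154→165: 11 bp
  165→169: 4 bp
  169→180: 11 bp
  180→190: 10 bp
  190→198: 8 bp
  198→208: 10 bp
  208→214: 6 bp
  214→6 (wrap): 228-214+6 = 20 bp

[2,4,6,6,6,7,8,8,8,9,10,10,10,10,11,11,11,11,11,12,17,20,20]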